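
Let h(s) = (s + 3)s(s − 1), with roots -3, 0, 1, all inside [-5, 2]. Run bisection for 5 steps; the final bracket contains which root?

h(-1.5) = 5.625 > 0, so the root lies in [-5, -1.5]
h(-3.25) = -3.453125 < 0, so the root lies in [-3.25, -1.5]
h(-2.375) = 5.009766 > 0, so the root lies in [-3.25, -2.375]
h(-2.8125) = 2.0105 > 0, so the root lies in [-3.25, -2.8125]
h(-3.03125) = -0.3819 < 0, so the root lies in [-3.03125, -2.8125]

-3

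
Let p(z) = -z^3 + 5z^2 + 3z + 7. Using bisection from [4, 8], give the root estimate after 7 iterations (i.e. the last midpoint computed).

5.71875

midpoint 6: p = -11 < 0 → [4, 6]
midpoint 5: p = 22 > 0 → [5, 6]
midpoint 5.5: p = 8.375 > 0 → [5.5, 6]
midpoint 5.75: p = -0.5469 < 0 → [5.5, 5.75]
midpoint 5.625: p = 4.0996 > 0 → [5.625, 5.75]
midpoint 5.6875: p = 1.8235 > 0 → [5.6875, 5.75]
midpoint 5.71875: p = 0.6502 > 0 → [5.71875, 5.75]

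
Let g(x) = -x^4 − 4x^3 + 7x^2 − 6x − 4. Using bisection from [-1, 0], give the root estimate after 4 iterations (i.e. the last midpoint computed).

x = -0.5 gives g = 1.1875, positive; keep [-0.5, 0]
x = -0.25 gives g = -2.003906, negative; keep [-0.5, -0.25]
x = -0.375 gives g = -0.574463, negative; keep [-0.5, -0.375]
x = -0.4375 gives g = 0.2632, positive; keep [-0.4375, -0.375]

-0.4375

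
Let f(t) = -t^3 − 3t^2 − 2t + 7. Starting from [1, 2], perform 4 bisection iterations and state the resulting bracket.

[1.0625, 1.125]

m = 1.5, f(m) = -6.125 (−); new bracket [1, 1.5]
m = 1.25, f(m) = -2.140625 (−); new bracket [1, 1.25]
m = 1.125, f(m) = -0.470703 (−); new bracket [1, 1.125]
m = 1.0625, f(m) = 0.2888 (+); new bracket [1.0625, 1.125]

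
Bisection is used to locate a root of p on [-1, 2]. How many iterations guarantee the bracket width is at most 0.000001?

Width after n steps is 3/2^n. Need 2^n ≥ 3/0.000001 = 3000000.
2^21 = 2097152 < 3000000 ≤ 2^22 = 4194304, so n = 22.

22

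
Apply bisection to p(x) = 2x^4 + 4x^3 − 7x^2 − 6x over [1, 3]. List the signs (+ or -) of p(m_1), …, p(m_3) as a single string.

+-+

p(2) = 24 > 0, so the root lies in [1, 2]
p(1.5) = -1.125 < 0, so the root lies in [1.5, 2]
p(1.75) = 8.257812 > 0, so the root lies in [1.5, 1.75]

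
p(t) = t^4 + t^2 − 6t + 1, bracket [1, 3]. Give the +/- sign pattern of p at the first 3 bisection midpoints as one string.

p(2) = 9 > 0, so the root lies in [1, 2]
p(1.5) = -0.6875 < 0, so the root lies in [1.5, 2]
p(1.75) = 2.941406 > 0, so the root lies in [1.5, 1.75]

+-+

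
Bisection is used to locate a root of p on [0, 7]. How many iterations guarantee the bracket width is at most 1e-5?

20

Width after n steps is 7/2^n. Need 2^n ≥ 7/1e-5 = 700000.
2^19 = 524288 < 700000 ≤ 2^20 = 1048576, so n = 20.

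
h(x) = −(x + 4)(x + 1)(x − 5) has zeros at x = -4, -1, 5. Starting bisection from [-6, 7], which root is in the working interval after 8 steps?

5

midpoint 0.5: h = 30.375 > 0 → [0.5, 7]
midpoint 3.75: h = 46.015625 > 0 → [3.75, 7]
midpoint 5.375: h = -22.412109 < 0 → [3.75, 5.375]
midpoint 4.5625: h = 20.8376 > 0 → [4.5625, 5.375]
midpoint 4.96875: h = 1.6729 > 0 → [4.96875, 5.375]
midpoint 5.171875: h = -9.7294 < 0 → [4.96875, 5.171875]
midpoint 5.0703125: h = -3.8714 < 0 → [4.96875, 5.0703125]
midpoint 5.01953125: h = -1.0604 < 0 → [4.96875, 5.01953125]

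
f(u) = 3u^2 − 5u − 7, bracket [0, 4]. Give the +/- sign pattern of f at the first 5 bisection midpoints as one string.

-+-++

f(2) = -5 < 0, so the root lies in [2, 4]
f(3) = 5 > 0, so the root lies in [2, 3]
f(2.5) = -0.75 < 0, so the root lies in [2.5, 3]
f(2.75) = 1.9375 > 0, so the root lies in [2.5, 2.75]
f(2.625) = 0.5469 > 0, so the root lies in [2.5, 2.625]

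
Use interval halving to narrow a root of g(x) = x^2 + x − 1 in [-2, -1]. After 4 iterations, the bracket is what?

[-1.625, -1.5625]

g(-1.5) = -0.25 < 0, so the root lies in [-2, -1.5]
g(-1.75) = 0.3125 > 0, so the root lies in [-1.75, -1.5]
g(-1.625) = 0.015625 > 0, so the root lies in [-1.625, -1.5]
g(-1.5625) = -0.1211 < 0, so the root lies in [-1.625, -1.5625]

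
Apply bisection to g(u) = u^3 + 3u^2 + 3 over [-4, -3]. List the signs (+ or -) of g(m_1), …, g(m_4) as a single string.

midpoint -3.5: g = -3.125 < 0 → [-3.5, -3]
midpoint -3.25: g = 0.359375 > 0 → [-3.5, -3.25]
midpoint -3.375: g = -1.271484 < 0 → [-3.375, -3.25]
midpoint -3.3125: g = -0.429 < 0 → [-3.3125, -3.25]

-+--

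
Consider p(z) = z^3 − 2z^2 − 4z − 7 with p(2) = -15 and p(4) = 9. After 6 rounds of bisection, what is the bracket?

[3.625, 3.65625]

midpoint 3: p = -10 < 0 → [3, 4]
midpoint 3.5: p = -2.625 < 0 → [3.5, 4]
midpoint 3.75: p = 2.609375 > 0 → [3.5, 3.75]
midpoint 3.625: p = -0.1465 < 0 → [3.625, 3.75]
midpoint 3.6875: p = 1.196 > 0 → [3.625, 3.6875]
midpoint 3.65625: p = 0.516 > 0 → [3.625, 3.65625]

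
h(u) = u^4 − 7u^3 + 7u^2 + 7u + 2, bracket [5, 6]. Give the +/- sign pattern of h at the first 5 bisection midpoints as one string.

+----

u = 5.5 gives h = 2.6875, positive; keep [5, 5.5]
u = 5.25 gives h = -21.542969, negative; keep [5.25, 5.5]
u = 5.375 gives h = -10.482178, negative; keep [5.375, 5.5]
u = 5.4375 gives h = -4.1716, negative; keep [5.4375, 5.5]
u = 5.46875 gives h = -0.812, negative; keep [5.46875, 5.5]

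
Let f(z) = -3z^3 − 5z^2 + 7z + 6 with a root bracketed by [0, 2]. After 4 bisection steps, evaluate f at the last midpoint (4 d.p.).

-1.6270

f(1) = 5 > 0, so the root lies in [1, 2]
f(1.5) = -4.875 < 0, so the root lies in [1, 1.5]
f(1.25) = 1.078125 > 0, so the root lies in [1.25, 1.5]
f(1.375) = -1.627 < 0, so the root lies in [1.25, 1.375]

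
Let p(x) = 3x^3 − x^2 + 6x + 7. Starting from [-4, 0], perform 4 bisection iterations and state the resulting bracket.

midpoint -2: p = -33 < 0 → [-2, 0]
midpoint -1: p = -3 < 0 → [-1, 0]
midpoint -0.5: p = 3.375 > 0 → [-1, -0.5]
midpoint -0.75: p = 0.6719 > 0 → [-1, -0.75]

[-1, -0.75]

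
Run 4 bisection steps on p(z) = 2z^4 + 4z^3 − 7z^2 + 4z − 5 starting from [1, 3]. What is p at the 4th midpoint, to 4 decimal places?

-0.4604

midpoint 2: p = 39 > 0 → [1, 2]
midpoint 1.5: p = 8.875 > 0 → [1, 1.5]
midpoint 1.25: p = 1.757812 > 0 → [1, 1.25]
midpoint 1.125: p = -0.4604 < 0 → [1.125, 1.25]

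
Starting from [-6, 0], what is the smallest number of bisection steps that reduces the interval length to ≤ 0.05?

Width after n steps is 6/2^n. Need 2^n ≥ 6/0.05 = 120.
2^6 = 64 < 120 ≤ 2^7 = 128, so n = 7.

7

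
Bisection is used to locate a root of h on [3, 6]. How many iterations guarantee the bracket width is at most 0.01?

Width after n steps is 3/2^n. Need 2^n ≥ 3/0.01 = 300.
2^8 = 256 < 300 ≤ 2^9 = 512, so n = 9.

9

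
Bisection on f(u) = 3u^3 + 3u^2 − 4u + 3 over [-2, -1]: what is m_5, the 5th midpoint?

midpoint -1.5: f = 5.625 > 0 → [-2, -1.5]
midpoint -1.75: f = 3.109375 > 0 → [-2, -1.75]
midpoint -1.875: f = 1.271484 > 0 → [-2, -1.875]
midpoint -1.9375: f = 0.1921 > 0 → [-2, -1.9375]
midpoint -1.96875: f = -0.3896 < 0 → [-1.96875, -1.9375]

-1.96875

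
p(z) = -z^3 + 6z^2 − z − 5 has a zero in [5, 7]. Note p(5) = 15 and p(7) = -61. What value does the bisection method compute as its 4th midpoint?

5.625

m = 6, p(m) = -11 (−); new bracket [5, 6]
m = 5.5, p(m) = 4.625 (+); new bracket [5.5, 6]
m = 5.75, p(m) = -2.484375 (−); new bracket [5.5, 5.75]
m = 5.625, p(m) = 1.2402 (+); new bracket [5.625, 5.75]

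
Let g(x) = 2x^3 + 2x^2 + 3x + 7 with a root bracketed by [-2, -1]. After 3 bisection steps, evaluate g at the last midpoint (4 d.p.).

x = -1.5 gives g = 0.25, positive; keep [-2, -1.5]
x = -1.75 gives g = -2.84375, negative; keep [-1.75, -1.5]
x = -1.625 gives g = -1.175781, negative; keep [-1.625, -1.5]

-1.1758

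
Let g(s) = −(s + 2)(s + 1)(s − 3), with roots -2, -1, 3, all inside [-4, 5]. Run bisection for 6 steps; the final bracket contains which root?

3

g(0.5) = 9.375 > 0, so the root lies in [0.5, 5]
g(2.75) = 4.453125 > 0, so the root lies in [2.75, 5]
g(3.875) = -25.060547 < 0, so the root lies in [2.75, 3.875]
g(3.3125) = -7.1594 < 0, so the root lies in [2.75, 3.3125]
g(3.03125) = -0.6338 < 0, so the root lies in [2.75, 3.03125]
g(2.890625) = 2.0811 > 0, so the root lies in [2.890625, 3.03125]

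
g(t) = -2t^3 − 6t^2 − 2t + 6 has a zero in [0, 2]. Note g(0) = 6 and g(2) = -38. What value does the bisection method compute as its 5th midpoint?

g(1) = -4 < 0, so the root lies in [0, 1]
g(0.5) = 3.25 > 0, so the root lies in [0.5, 1]
g(0.75) = 0.28125 > 0, so the root lies in [0.75, 1]
g(0.875) = -1.6836 < 0, so the root lies in [0.75, 0.875]
g(0.8125) = -0.6587 < 0, so the root lies in [0.75, 0.8125]

0.8125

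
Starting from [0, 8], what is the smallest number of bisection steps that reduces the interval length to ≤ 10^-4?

17

Width after n steps is 8/2^n. Need 2^n ≥ 8/10^-4 = 80000.
2^16 = 65536 < 80000 ≤ 2^17 = 131072, so n = 17.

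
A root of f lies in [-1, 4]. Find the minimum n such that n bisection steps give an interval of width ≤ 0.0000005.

24

Width after n steps is 5/2^n. Need 2^n ≥ 5/0.0000005 = 10000000.
2^23 = 8388608 < 10000000 ≤ 2^24 = 16777216, so n = 24.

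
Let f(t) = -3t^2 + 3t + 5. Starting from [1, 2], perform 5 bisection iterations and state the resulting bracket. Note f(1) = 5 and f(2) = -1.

[1.875, 1.90625]

m = 1.5, f(m) = 2.75 (+); new bracket [1.5, 2]
m = 1.75, f(m) = 1.0625 (+); new bracket [1.75, 2]
m = 1.875, f(m) = 0.078125 (+); new bracket [1.875, 2]
m = 1.9375, f(m) = -0.4492 (−); new bracket [1.875, 1.9375]
m = 1.90625, f(m) = -0.1826 (−); new bracket [1.875, 1.90625]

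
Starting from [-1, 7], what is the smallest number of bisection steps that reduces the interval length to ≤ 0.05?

8

Width after n steps is 8/2^n. Need 2^n ≥ 8/0.05 = 160.
2^7 = 128 < 160 ≤ 2^8 = 256, so n = 8.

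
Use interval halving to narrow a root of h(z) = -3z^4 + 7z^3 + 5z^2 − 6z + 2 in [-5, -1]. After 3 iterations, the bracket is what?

[-1.5, -1]

m = -3, h(m) = -367 (−); new bracket [-3, -1]
m = -2, h(m) = -70 (−); new bracket [-2, -1]
m = -1.5, h(m) = -16.5625 (−); new bracket [-1.5, -1]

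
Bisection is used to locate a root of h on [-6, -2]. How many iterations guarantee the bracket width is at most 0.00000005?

27

Width after n steps is 4/2^n. Need 2^n ≥ 4/0.00000005 = 80000000.
2^26 = 67108864 < 80000000 ≤ 2^27 = 134217728, so n = 27.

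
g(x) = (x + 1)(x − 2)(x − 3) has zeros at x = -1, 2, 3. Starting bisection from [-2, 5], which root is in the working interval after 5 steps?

g(1.5) = 1.875 > 0, so the root lies in [-2, 1.5]
g(-0.25) = 5.484375 > 0, so the root lies in [-2, -0.25]
g(-1.125) = -1.611328 < 0, so the root lies in [-1.125, -0.25]
g(-0.6875) = 3.0969 > 0, so the root lies in [-1.125, -0.6875]
g(-0.90625) = 1.0643 > 0, so the root lies in [-1.125, -0.90625]

-1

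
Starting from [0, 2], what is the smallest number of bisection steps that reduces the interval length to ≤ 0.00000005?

26

Width after n steps is 2/2^n. Need 2^n ≥ 2/0.00000005 = 40000000.
2^25 = 33554432 < 40000000 ≤ 2^26 = 67108864, so n = 26.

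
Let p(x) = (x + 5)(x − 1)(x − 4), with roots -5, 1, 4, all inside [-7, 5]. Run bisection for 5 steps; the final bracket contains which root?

x = -1 gives p = 40, positive; keep [-7, -1]
x = -4 gives p = 40, positive; keep [-7, -4]
x = -5.5 gives p = -30.875, negative; keep [-5.5, -4]
x = -4.75 gives p = 12.5781, positive; keep [-5.5, -4.75]
x = -5.125 gives p = -6.9863, negative; keep [-5.125, -4.75]

-5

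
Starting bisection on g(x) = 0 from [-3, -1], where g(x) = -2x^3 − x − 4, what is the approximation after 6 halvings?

-1.15625

g(-2) = 14 > 0, so the root lies in [-2, -1]
g(-1.5) = 4.25 > 0, so the root lies in [-1.5, -1]
g(-1.25) = 1.15625 > 0, so the root lies in [-1.25, -1]
g(-1.125) = -0.0273 < 0, so the root lies in [-1.25, -1.125]
g(-1.1875) = 0.5366 > 0, so the root lies in [-1.1875, -1.125]
g(-1.15625) = 0.2479 > 0, so the root lies in [-1.15625, -1.125]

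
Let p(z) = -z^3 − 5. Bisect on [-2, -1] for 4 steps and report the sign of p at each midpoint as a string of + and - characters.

midpoint -1.5: p = -1.625 < 0 → [-2, -1.5]
midpoint -1.75: p = 0.359375 > 0 → [-1.75, -1.5]
midpoint -1.625: p = -0.708984 < 0 → [-1.75, -1.625]
midpoint -1.6875: p = -0.1946 < 0 → [-1.75, -1.6875]

-+--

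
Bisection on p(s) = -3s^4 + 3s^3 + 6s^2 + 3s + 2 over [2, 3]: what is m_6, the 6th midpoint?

2.171875

s = 2.5 gives p = -23.3125, negative; keep [2, 2.5]
s = 2.25 gives p = -3.589844, negative; keep [2, 2.25]
s = 2.125 gives p = 3.083252, positive; keep [2.125, 2.25]
s = 2.1875 gives p = -0.0171, negative; keep [2.125, 2.1875]
s = 2.15625 gives p = 1.59, positive; keep [2.15625, 2.1875]
s = 2.171875 gives p = 0.8009, positive; keep [2.171875, 2.1875]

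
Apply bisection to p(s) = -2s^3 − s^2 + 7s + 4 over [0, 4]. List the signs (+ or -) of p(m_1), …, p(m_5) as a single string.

p(2) = -2 < 0, so the root lies in [0, 2]
p(1) = 8 > 0, so the root lies in [1, 2]
p(1.5) = 5.5 > 0, so the root lies in [1.5, 2]
p(1.75) = 2.4688 > 0, so the root lies in [1.75, 2]
p(1.875) = 0.4258 > 0, so the root lies in [1.875, 2]

-++++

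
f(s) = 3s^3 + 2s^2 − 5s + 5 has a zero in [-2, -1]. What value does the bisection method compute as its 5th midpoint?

-1.96875

m = -1.5, f(m) = 6.875 (+); new bracket [-2, -1.5]
m = -1.75, f(m) = 3.796875 (+); new bracket [-2, -1.75]
m = -1.875, f(m) = 1.630859 (+); new bracket [-2, -1.875]
m = -1.9375, f(m) = 0.3757 (+); new bracket [-2, -1.9375]
m = -1.96875, f(m) = -0.2968 (−); new bracket [-1.96875, -1.9375]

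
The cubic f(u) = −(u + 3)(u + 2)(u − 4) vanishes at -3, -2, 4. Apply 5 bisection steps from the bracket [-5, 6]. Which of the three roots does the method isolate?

midpoint 0.5: f = 30.625 > 0 → [0.5, 6]
midpoint 3.25: f = 24.609375 > 0 → [3.25, 6]
midpoint 4.625: f = -31.572266 < 0 → [3.25, 4.625]
midpoint 3.9375: f = 2.5745 > 0 → [3.9375, 4.625]
midpoint 4.28125: f = -12.8631 < 0 → [3.9375, 4.28125]

4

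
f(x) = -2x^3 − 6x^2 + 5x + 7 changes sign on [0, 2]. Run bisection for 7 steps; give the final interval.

[1.234375, 1.25]

f(1) = 4 > 0, so the root lies in [1, 2]
f(1.5) = -5.75 < 0, so the root lies in [1, 1.5]
f(1.25) = -0.03125 < 0, so the root lies in [1, 1.25]
f(1.125) = 2.1836 > 0, so the root lies in [1.125, 1.25]
f(1.1875) = 1.1274 > 0, so the root lies in [1.1875, 1.25]
f(1.21875) = 0.5611 > 0, so the root lies in [1.21875, 1.25]
f(1.234375) = 0.2682 > 0, so the root lies in [1.234375, 1.25]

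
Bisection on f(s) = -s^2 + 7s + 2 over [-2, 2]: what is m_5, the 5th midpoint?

-0.375

s = 0 gives f = 2, positive; keep [-2, 0]
s = -1 gives f = -6, negative; keep [-1, 0]
s = -0.5 gives f = -1.75, negative; keep [-0.5, 0]
s = -0.25 gives f = 0.1875, positive; keep [-0.5, -0.25]
s = -0.375 gives f = -0.7656, negative; keep [-0.375, -0.25]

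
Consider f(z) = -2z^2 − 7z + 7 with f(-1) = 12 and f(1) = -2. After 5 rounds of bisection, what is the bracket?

[0.75, 0.8125]

f(0) = 7 > 0, so the root lies in [0, 1]
f(0.5) = 3 > 0, so the root lies in [0.5, 1]
f(0.75) = 0.625 > 0, so the root lies in [0.75, 1]
f(0.875) = -0.6562 < 0, so the root lies in [0.75, 0.875]
f(0.8125) = -0.0078 < 0, so the root lies in [0.75, 0.8125]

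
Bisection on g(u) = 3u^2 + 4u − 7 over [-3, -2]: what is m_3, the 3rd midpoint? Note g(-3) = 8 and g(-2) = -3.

u = -2.5 gives g = 1.75, positive; keep [-2.5, -2]
u = -2.25 gives g = -0.8125, negative; keep [-2.5, -2.25]
u = -2.375 gives g = 0.421875, positive; keep [-2.375, -2.25]

-2.375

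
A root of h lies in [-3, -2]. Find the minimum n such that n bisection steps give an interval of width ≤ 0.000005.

Width after n steps is 1/2^n. Need 2^n ≥ 1/0.000005 = 200000.
2^17 = 131072 < 200000 ≤ 2^18 = 262144, so n = 18.

18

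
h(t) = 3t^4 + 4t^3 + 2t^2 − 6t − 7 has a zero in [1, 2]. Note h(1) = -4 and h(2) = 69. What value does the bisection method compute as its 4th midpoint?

midpoint 1.5: h = 17.1875 > 0 → [1, 1.5]
midpoint 1.25: h = 3.761719 > 0 → [1, 1.25]
midpoint 1.125: h = -0.718018 < 0 → [1.125, 1.25]
midpoint 1.1875: h = 1.3592 > 0 → [1.125, 1.1875]

1.1875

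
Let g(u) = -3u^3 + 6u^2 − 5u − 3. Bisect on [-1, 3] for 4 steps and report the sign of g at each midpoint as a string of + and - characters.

midpoint 1: g = -5 < 0 → [-1, 1]
midpoint 0: g = -3 < 0 → [-1, 0]
midpoint -0.5: g = 1.375 > 0 → [-0.5, 0]
midpoint -0.25: g = -1.3281 < 0 → [-0.5, -0.25]

--+-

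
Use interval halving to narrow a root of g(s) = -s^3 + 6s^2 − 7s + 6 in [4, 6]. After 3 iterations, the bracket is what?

[4.75, 5]

s = 5 gives g = -4, negative; keep [4, 5]
s = 4.5 gives g = 4.875, positive; keep [4.5, 5]
s = 4.75 gives g = 0.953125, positive; keep [4.75, 5]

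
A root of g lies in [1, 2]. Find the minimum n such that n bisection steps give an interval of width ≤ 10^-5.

Width after n steps is 1/2^n. Need 2^n ≥ 1/10^-5 = 100000.
2^16 = 65536 < 100000 ≤ 2^17 = 131072, so n = 17.

17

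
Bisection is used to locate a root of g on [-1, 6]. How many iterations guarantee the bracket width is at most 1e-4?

17

Width after n steps is 7/2^n. Need 2^n ≥ 7/1e-4 = 70000.
2^16 = 65536 < 70000 ≤ 2^17 = 131072, so n = 17.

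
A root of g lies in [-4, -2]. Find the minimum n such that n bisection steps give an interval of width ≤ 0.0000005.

22

Width after n steps is 2/2^n. Need 2^n ≥ 2/0.0000005 = 4000000.
2^21 = 2097152 < 4000000 ≤ 2^22 = 4194304, so n = 22.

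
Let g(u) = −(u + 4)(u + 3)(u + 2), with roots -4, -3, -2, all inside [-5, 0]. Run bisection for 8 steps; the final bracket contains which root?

midpoint -2.5: g = 0.375 > 0 → [-2.5, 0]
midpoint -1.25: g = -3.609375 < 0 → [-2.5, -1.25]
midpoint -1.875: g = -0.298828 < 0 → [-2.5, -1.875]
midpoint -2.1875: g = 0.2761 > 0 → [-2.1875, -1.875]
midpoint -2.03125: g = 0.0596 > 0 → [-2.03125, -1.875]
midpoint -1.953125: g = -0.1004 < 0 → [-2.03125, -1.953125]
midpoint -1.9921875: g = -0.0158 < 0 → [-2.03125, -1.9921875]
midpoint -2.01171875: g = 0.023 > 0 → [-2.01171875, -1.9921875]

-2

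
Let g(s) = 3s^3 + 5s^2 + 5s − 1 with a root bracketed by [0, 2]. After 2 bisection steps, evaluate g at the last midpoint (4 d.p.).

3.1250

g(1) = 12 > 0, so the root lies in [0, 1]
g(0.5) = 3.125 > 0, so the root lies in [0, 0.5]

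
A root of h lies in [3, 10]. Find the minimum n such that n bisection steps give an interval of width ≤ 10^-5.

20

Width after n steps is 7/2^n. Need 2^n ≥ 7/10^-5 = 700000.
2^19 = 524288 < 700000 ≤ 2^20 = 1048576, so n = 20.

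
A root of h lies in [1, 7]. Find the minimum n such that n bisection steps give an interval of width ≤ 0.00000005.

Width after n steps is 6/2^n. Need 2^n ≥ 6/0.00000005 = 120000000.
2^26 = 67108864 < 120000000 ≤ 2^27 = 134217728, so n = 27.

27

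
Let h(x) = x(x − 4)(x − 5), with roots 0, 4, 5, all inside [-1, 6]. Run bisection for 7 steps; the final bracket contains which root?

midpoint 2.5: h = 9.375 > 0 → [-1, 2.5]
midpoint 0.75: h = 10.359375 > 0 → [-1, 0.75]
midpoint -0.125: h = -2.642578 < 0 → [-0.125, 0.75]
midpoint 0.3125: h = 5.4016 > 0 → [-0.125, 0.3125]
midpoint 0.09375: h = 1.7967 > 0 → [-0.125, 0.09375]
midpoint -0.015625: h = -0.3147 < 0 → [-0.015625, 0.09375]
midpoint 0.0390625: h = 0.7676 > 0 → [-0.015625, 0.0390625]

0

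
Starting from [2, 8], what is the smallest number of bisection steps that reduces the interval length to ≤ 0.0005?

Width after n steps is 6/2^n. Need 2^n ≥ 6/0.0005 = 12000.
2^13 = 8192 < 12000 ≤ 2^14 = 16384, so n = 14.

14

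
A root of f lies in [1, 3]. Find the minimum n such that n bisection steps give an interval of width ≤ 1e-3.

Width after n steps is 2/2^n. Need 2^n ≥ 2/1e-3 = 2000.
2^10 = 1024 < 2000 ≤ 2^11 = 2048, so n = 11.

11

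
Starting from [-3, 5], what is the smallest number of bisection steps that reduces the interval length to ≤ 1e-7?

Width after n steps is 8/2^n. Need 2^n ≥ 8/1e-7 = 80000000.
2^26 = 67108864 < 80000000 ≤ 2^27 = 134217728, so n = 27.

27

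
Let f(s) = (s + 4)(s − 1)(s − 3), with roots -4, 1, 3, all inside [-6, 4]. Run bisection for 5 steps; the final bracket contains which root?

m = -1, f(m) = 24 (+); new bracket [-6, -1]
m = -3.5, f(m) = 14.625 (+); new bracket [-6, -3.5]
m = -4.75, f(m) = -33.421875 (−); new bracket [-4.75, -3.5]
m = -4.125, f(m) = -4.5645 (−); new bracket [-4.125, -3.5]
m = -3.8125, f(m) = 6.1472 (+); new bracket [-4.125, -3.8125]

-4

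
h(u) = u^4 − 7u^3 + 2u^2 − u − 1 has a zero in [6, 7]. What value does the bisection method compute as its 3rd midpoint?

6.625

midpoint 6.5: h = -60.3125 < 0 → [6.5, 7]
midpoint 6.75: h = 6.488281 > 0 → [6.5, 6.75]
midpoint 6.625: h = -28.884521 < 0 → [6.625, 6.75]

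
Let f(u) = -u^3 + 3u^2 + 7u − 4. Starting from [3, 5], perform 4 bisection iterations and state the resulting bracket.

[4.375, 4.5]

midpoint 4: f = 8 > 0 → [4, 5]
midpoint 4.5: f = -2.875 < 0 → [4, 4.5]
midpoint 4.25: f = 3.171875 > 0 → [4.25, 4.5]
midpoint 4.375: f = 0.3066 > 0 → [4.375, 4.5]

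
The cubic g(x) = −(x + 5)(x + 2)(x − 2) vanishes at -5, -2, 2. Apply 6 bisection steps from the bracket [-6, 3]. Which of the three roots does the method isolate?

x = -1.5 gives g = 6.125, positive; keep [-1.5, 3]
x = 0.75 gives g = 19.765625, positive; keep [0.75, 3]
x = 1.875 gives g = 3.330078, positive; keep [1.875, 3]
x = 2.4375 gives g = -14.4392, negative; keep [1.875, 2.4375]
x = 2.15625 gives g = -4.6474, negative; keep [1.875, 2.15625]
x = 2.015625 gives g = -0.4402, negative; keep [1.875, 2.015625]

2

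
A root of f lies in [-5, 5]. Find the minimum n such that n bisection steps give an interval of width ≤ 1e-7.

27

Width after n steps is 10/2^n. Need 2^n ≥ 10/1e-7 = 100000000.
2^26 = 67108864 < 100000000 ≤ 2^27 = 134217728, so n = 27.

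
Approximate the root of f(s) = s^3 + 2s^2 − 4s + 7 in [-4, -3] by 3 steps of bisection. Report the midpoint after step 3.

-3.625

m = -3.5, f(m) = 2.625 (+); new bracket [-4, -3.5]
m = -3.75, f(m) = -2.609375 (−); new bracket [-3.75, -3.5]
m = -3.625, f(m) = 0.146484 (+); new bracket [-3.75, -3.625]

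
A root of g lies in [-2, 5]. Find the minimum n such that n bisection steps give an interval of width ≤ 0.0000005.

Width after n steps is 7/2^n. Need 2^n ≥ 7/0.0000005 = 14000000.
2^23 = 8388608 < 14000000 ≤ 2^24 = 16777216, so n = 24.

24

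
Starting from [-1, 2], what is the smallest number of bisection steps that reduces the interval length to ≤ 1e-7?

Width after n steps is 3/2^n. Need 2^n ≥ 3/1e-7 = 30000000.
2^24 = 16777216 < 30000000 ≤ 2^25 = 33554432, so n = 25.

25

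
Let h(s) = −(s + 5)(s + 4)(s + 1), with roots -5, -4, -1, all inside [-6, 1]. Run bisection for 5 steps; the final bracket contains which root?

-1

h(-2.5) = 5.625 > 0, so the root lies in [-2.5, 1]
h(-0.75) = -3.453125 < 0, so the root lies in [-2.5, -0.75]
h(-1.625) = 5.009766 > 0, so the root lies in [-1.625, -0.75]
h(-1.1875) = 2.0105 > 0, so the root lies in [-1.1875, -0.75]
h(-0.96875) = -0.3819 < 0, so the root lies in [-1.1875, -0.96875]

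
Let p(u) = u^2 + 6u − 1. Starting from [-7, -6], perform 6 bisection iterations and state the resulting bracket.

p(-6.5) = 2.25 > 0, so the root lies in [-6.5, -6]
p(-6.25) = 0.5625 > 0, so the root lies in [-6.25, -6]
p(-6.125) = -0.234375 < 0, so the root lies in [-6.25, -6.125]
p(-6.1875) = 0.1602 > 0, so the root lies in [-6.1875, -6.125]
p(-6.15625) = -0.0381 < 0, so the root lies in [-6.1875, -6.15625]
p(-6.171875) = 0.0608 > 0, so the root lies in [-6.171875, -6.15625]

[-6.171875, -6.15625]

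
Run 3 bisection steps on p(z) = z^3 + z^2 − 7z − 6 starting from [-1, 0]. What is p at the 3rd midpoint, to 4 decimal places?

z = -0.5 gives p = -2.375, negative; keep [-1, -0.5]
z = -0.75 gives p = -0.609375, negative; keep [-1, -0.75]
z = -0.875 gives p = 0.220703, positive; keep [-0.875, -0.75]

0.2207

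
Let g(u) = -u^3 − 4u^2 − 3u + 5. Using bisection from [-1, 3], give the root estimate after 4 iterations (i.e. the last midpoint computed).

0.75

u = 1 gives g = -3, negative; keep [-1, 1]
u = 0 gives g = 5, positive; keep [0, 1]
u = 0.5 gives g = 2.375, positive; keep [0.5, 1]
u = 0.75 gives g = 0.0781, positive; keep [0.75, 1]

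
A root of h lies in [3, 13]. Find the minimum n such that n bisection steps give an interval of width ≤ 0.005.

Width after n steps is 10/2^n. Need 2^n ≥ 10/0.005 = 2000.
2^10 = 1024 < 2000 ≤ 2^11 = 2048, so n = 11.

11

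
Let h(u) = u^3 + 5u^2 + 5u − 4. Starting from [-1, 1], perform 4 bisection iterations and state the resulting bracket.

[0.5, 0.625]

h(0) = -4 < 0, so the root lies in [0, 1]
h(0.5) = -0.125 < 0, so the root lies in [0.5, 1]
h(0.75) = 2.984375 > 0, so the root lies in [0.5, 0.75]
h(0.625) = 1.3223 > 0, so the root lies in [0.5, 0.625]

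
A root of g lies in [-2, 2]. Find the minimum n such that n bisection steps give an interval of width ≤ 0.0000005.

Width after n steps is 4/2^n. Need 2^n ≥ 4/0.0000005 = 8000000.
2^22 = 4194304 < 8000000 ≤ 2^23 = 8388608, so n = 23.

23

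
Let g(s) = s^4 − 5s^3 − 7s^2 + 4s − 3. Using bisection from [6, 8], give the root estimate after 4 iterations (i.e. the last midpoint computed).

6.125

g(7) = 368 > 0, so the root lies in [6, 7]
g(6.5) = 139.1875 > 0, so the root lies in [6, 6.5]
g(6.25) = 53.738281 > 0, so the root lies in [6, 6.25]
g(6.125) = 17.3967 > 0, so the root lies in [6, 6.125]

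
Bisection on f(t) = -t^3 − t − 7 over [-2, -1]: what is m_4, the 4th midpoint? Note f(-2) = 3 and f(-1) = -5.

t = -1.5 gives f = -2.125, negative; keep [-2, -1.5]
t = -1.75 gives f = 0.109375, positive; keep [-1.75, -1.5]
t = -1.625 gives f = -1.083984, negative; keep [-1.75, -1.625]
t = -1.6875 gives f = -0.5071, negative; keep [-1.75, -1.6875]

-1.6875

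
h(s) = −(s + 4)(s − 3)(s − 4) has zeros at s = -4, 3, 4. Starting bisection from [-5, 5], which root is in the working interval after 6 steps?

-4

s = 0 gives h = -48, negative; keep [-5, 0]
s = -2.5 gives h = -53.625, negative; keep [-5, -2.5]
s = -3.75 gives h = -13.078125, negative; keep [-5, -3.75]
s = -4.375 gives h = 23.1621, positive; keep [-4.375, -3.75]
s = -4.0625 gives h = 3.5588, positive; keep [-4.0625, -3.75]
s = -3.90625 gives h = -5.119, negative; keep [-4.0625, -3.90625]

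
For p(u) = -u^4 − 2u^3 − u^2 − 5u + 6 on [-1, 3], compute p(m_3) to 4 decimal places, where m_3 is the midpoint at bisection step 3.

m = 1, p(m) = -3 (−); new bracket [-1, 1]
m = 0, p(m) = 6 (+); new bracket [0, 1]
m = 0.5, p(m) = 2.9375 (+); new bracket [0.5, 1]

2.9375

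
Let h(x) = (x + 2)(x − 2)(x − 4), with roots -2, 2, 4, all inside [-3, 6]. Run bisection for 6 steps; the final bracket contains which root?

-2

x = 1.5 gives h = 4.375, positive; keep [-3, 1.5]
x = -0.75 gives h = 16.328125, positive; keep [-3, -0.75]
x = -1.875 gives h = 2.845703, positive; keep [-3, -1.875]
x = -2.4375 gives h = -12.4978, negative; keep [-2.4375, -1.875]
x = -2.15625 gives h = -3.998, negative; keep [-2.15625, -1.875]
x = -2.015625 gives h = -0.3774, negative; keep [-2.015625, -1.875]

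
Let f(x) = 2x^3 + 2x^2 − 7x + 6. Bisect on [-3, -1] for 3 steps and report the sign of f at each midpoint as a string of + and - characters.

midpoint -2: f = 12 > 0 → [-3, -2]
midpoint -2.5: f = 4.75 > 0 → [-3, -2.5]
midpoint -2.75: f = -1.21875 < 0 → [-2.75, -2.5]

++-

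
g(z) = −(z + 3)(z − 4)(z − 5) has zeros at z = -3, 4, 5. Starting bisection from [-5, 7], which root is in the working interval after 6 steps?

g(1) = -48 < 0, so the root lies in [-5, 1]
g(-2) = -42 < 0, so the root lies in [-5, -2]
g(-3.5) = 31.875 > 0, so the root lies in [-3.5, -2]
g(-2.75) = -13.0781 < 0, so the root lies in [-3.5, -2.75]
g(-3.125) = 7.2363 > 0, so the root lies in [-3.125, -2.75]
g(-2.9375) = -3.4417 < 0, so the root lies in [-3.125, -2.9375]

-3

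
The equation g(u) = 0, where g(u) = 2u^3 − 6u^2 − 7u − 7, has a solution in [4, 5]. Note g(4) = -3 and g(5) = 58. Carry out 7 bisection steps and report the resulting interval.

[4.0703125, 4.078125]

midpoint 4.5: g = 22.25 > 0 → [4, 4.5]
midpoint 4.25: g = 8.40625 > 0 → [4, 4.25]
midpoint 4.125: g = 2.410156 > 0 → [4, 4.125]
midpoint 4.0625: g = -0.3667 < 0 → [4.0625, 4.125]
midpoint 4.09375: g = 1.0036 > 0 → [4.0625, 4.09375]
midpoint 4.078125: g = 0.3139 > 0 → [4.0625, 4.078125]
midpoint 4.0703125: g = -0.0275 < 0 → [4.0703125, 4.078125]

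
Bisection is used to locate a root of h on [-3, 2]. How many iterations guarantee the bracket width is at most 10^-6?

Width after n steps is 5/2^n. Need 2^n ≥ 5/10^-6 = 5000000.
2^22 = 4194304 < 5000000 ≤ 2^23 = 8388608, so n = 23.

23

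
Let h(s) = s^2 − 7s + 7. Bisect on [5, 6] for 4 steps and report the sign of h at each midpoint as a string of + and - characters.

--++

h(5.5) = -1.25 < 0, so the root lies in [5.5, 6]
h(5.75) = -0.1875 < 0, so the root lies in [5.75, 6]
h(5.875) = 0.390625 > 0, so the root lies in [5.75, 5.875]
h(5.8125) = 0.0977 > 0, so the root lies in [5.75, 5.8125]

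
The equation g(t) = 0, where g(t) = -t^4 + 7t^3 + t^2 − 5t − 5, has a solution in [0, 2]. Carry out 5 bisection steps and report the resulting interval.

midpoint 1: g = -3 < 0 → [1, 2]
midpoint 1.5: g = 8.3125 > 0 → [1, 1.5]
midpoint 1.25: g = 1.542969 > 0 → [1, 1.25]
midpoint 1.125: g = -0.9944 < 0 → [1.125, 1.25]
midpoint 1.1875: g = 0.206 > 0 → [1.125, 1.1875]

[1.125, 1.1875]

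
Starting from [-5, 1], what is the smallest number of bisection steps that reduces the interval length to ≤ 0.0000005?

Width after n steps is 6/2^n. Need 2^n ≥ 6/0.0000005 = 12000000.
2^23 = 8388608 < 12000000 ≤ 2^24 = 16777216, so n = 24.

24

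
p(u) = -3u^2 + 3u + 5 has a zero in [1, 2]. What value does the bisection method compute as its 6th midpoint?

midpoint 1.5: p = 2.75 > 0 → [1.5, 2]
midpoint 1.75: p = 1.0625 > 0 → [1.75, 2]
midpoint 1.875: p = 0.078125 > 0 → [1.875, 2]
midpoint 1.9375: p = -0.4492 < 0 → [1.875, 1.9375]
midpoint 1.90625: p = -0.1826 < 0 → [1.875, 1.90625]
midpoint 1.890625: p = -0.0515 < 0 → [1.875, 1.890625]

1.890625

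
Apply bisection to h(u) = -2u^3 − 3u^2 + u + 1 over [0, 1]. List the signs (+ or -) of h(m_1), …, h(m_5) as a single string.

+--++

m = 0.5, h(m) = 0.5 (+); new bracket [0.5, 1]
m = 0.75, h(m) = -0.78125 (−); new bracket [0.5, 0.75]
m = 0.625, h(m) = -0.035156 (−); new bracket [0.5, 0.625]
m = 0.5625, h(m) = 0.2573 (+); new bracket [0.5625, 0.625]
m = 0.59375, h(m) = 0.1175 (+); new bracket [0.59375, 0.625]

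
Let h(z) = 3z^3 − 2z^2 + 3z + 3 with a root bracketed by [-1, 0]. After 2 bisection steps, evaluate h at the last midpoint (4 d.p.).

-1.6406

midpoint -0.5: h = 0.625 > 0 → [-1, -0.5]
midpoint -0.75: h = -1.640625 < 0 → [-0.75, -0.5]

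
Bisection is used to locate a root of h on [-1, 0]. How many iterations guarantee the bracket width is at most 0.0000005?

21

Width after n steps is 1/2^n. Need 2^n ≥ 1/0.0000005 = 2000000.
2^20 = 1048576 < 2000000 ≤ 2^21 = 2097152, so n = 21.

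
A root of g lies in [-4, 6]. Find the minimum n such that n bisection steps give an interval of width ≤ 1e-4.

17

Width after n steps is 10/2^n. Need 2^n ≥ 10/1e-4 = 100000.
2^16 = 65536 < 100000 ≤ 2^17 = 131072, so n = 17.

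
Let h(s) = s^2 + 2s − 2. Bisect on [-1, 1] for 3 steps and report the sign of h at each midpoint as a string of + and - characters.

--+

s = 0 gives h = -2, negative; keep [0, 1]
s = 0.5 gives h = -0.75, negative; keep [0.5, 1]
s = 0.75 gives h = 0.0625, positive; keep [0.5, 0.75]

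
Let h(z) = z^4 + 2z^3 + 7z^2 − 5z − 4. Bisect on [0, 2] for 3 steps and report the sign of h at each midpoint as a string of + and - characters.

h(1) = 1 > 0, so the root lies in [0, 1]
h(0.5) = -4.4375 < 0, so the root lies in [0.5, 1]
h(0.75) = -2.652344 < 0, so the root lies in [0.75, 1]

+--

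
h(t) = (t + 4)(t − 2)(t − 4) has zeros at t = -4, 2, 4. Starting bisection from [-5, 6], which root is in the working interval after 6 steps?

-4

h(0.5) = 23.625 > 0, so the root lies in [-5, 0.5]
h(-2.25) = 46.484375 > 0, so the root lies in [-5, -2.25]
h(-3.625) = 16.083984 > 0, so the root lies in [-5, -3.625]
h(-4.3125) = -16.3977 < 0, so the root lies in [-4.3125, -3.625]
h(-3.96875) = 1.4864 > 0, so the root lies in [-4.3125, -3.96875]
h(-4.140625) = -7.0296 < 0, so the root lies in [-4.140625, -3.96875]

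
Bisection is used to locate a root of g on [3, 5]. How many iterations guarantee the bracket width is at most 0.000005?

Width after n steps is 2/2^n. Need 2^n ≥ 2/0.000005 = 400000.
2^18 = 262144 < 400000 ≤ 2^19 = 524288, so n = 19.

19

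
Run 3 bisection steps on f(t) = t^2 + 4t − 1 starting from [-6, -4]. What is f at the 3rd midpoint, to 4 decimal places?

0.0625

m = -5, f(m) = 4 (+); new bracket [-5, -4]
m = -4.5, f(m) = 1.25 (+); new bracket [-4.5, -4]
m = -4.25, f(m) = 0.0625 (+); new bracket [-4.25, -4]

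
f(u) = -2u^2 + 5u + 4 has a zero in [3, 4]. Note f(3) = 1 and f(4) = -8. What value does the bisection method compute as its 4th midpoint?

midpoint 3.5: f = -3 < 0 → [3, 3.5]
midpoint 3.25: f = -0.875 < 0 → [3, 3.25]
midpoint 3.125: f = 0.09375 > 0 → [3.125, 3.25]
midpoint 3.1875: f = -0.3828 < 0 → [3.125, 3.1875]

3.1875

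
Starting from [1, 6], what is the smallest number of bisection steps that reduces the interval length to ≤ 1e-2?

Width after n steps is 5/2^n. Need 2^n ≥ 5/1e-2 = 500.
2^8 = 256 < 500 ≤ 2^9 = 512, so n = 9.

9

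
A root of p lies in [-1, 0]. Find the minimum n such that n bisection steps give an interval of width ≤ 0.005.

8

Width after n steps is 1/2^n. Need 2^n ≥ 1/0.005 = 200.
2^7 = 128 < 200 ≤ 2^8 = 256, so n = 8.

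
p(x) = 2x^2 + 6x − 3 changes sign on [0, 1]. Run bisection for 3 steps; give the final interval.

[0.375, 0.5]

m = 0.5, p(m) = 0.5 (+); new bracket [0, 0.5]
m = 0.25, p(m) = -1.375 (−); new bracket [0.25, 0.5]
m = 0.375, p(m) = -0.46875 (−); new bracket [0.375, 0.5]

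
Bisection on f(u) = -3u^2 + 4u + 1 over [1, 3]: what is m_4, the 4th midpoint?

1.625

midpoint 2: f = -3 < 0 → [1, 2]
midpoint 1.5: f = 0.25 > 0 → [1.5, 2]
midpoint 1.75: f = -1.1875 < 0 → [1.5, 1.75]
midpoint 1.625: f = -0.4219 < 0 → [1.5, 1.625]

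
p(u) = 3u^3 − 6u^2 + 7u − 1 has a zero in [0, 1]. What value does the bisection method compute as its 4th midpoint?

m = 0.5, p(m) = 1.375 (+); new bracket [0, 0.5]
m = 0.25, p(m) = 0.421875 (+); new bracket [0, 0.25]
m = 0.125, p(m) = -0.212891 (−); new bracket [0.125, 0.25]
m = 0.1875, p(m) = 0.1213 (+); new bracket [0.125, 0.1875]

0.1875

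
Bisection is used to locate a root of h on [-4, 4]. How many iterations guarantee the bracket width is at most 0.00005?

18

Width after n steps is 8/2^n. Need 2^n ≥ 8/0.00005 = 160000.
2^17 = 131072 < 160000 ≤ 2^18 = 262144, so n = 18.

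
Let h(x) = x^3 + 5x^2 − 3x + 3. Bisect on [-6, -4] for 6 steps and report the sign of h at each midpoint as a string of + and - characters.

++-+--

h(-5) = 18 > 0, so the root lies in [-6, -5]
h(-5.5) = 4.375 > 0, so the root lies in [-6, -5.5]
h(-5.75) = -4.546875 < 0, so the root lies in [-5.75, -5.5]
h(-5.625) = 0.0996 > 0, so the root lies in [-5.75, -5.625]
h(-5.6875) = -2.1765 < 0, so the root lies in [-5.6875, -5.625]
h(-5.65625) = -1.0268 < 0, so the root lies in [-5.65625, -5.625]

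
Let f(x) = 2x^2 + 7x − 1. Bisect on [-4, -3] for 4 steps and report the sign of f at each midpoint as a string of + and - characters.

-+-+

m = -3.5, f(m) = -1 (−); new bracket [-4, -3.5]
m = -3.75, f(m) = 0.875 (+); new bracket [-3.75, -3.5]
m = -3.625, f(m) = -0.09375 (−); new bracket [-3.75, -3.625]
m = -3.6875, f(m) = 0.3828 (+); new bracket [-3.6875, -3.625]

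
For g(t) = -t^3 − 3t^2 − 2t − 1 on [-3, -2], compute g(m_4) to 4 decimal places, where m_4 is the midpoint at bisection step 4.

-0.0515

m = -2.5, g(m) = 0.875 (+); new bracket [-2.5, -2]
m = -2.25, g(m) = -0.296875 (−); new bracket [-2.5, -2.25]
m = -2.375, g(m) = 0.224609 (+); new bracket [-2.375, -2.25]
m = -2.3125, g(m) = -0.0515 (−); new bracket [-2.375, -2.3125]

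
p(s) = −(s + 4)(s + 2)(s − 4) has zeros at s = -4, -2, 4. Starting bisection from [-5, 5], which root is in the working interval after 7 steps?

4

p(0) = 32 > 0, so the root lies in [0, 5]
p(2.5) = 43.875 > 0, so the root lies in [2.5, 5]
p(3.75) = 11.140625 > 0, so the root lies in [3.75, 5]
p(4.375) = -20.0215 < 0, so the root lies in [3.75, 4.375]
p(4.0625) = -3.0549 < 0, so the root lies in [3.75, 4.0625]
p(3.90625) = 4.3778 > 0, so the root lies in [3.90625, 4.0625]
p(3.984375) = 0.7466 > 0, so the root lies in [3.984375, 4.0625]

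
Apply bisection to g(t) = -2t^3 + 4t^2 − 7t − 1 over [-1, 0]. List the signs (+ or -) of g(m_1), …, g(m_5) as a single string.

midpoint -0.5: g = 3.75 > 0 → [-0.5, 0]
midpoint -0.25: g = 1.03125 > 0 → [-0.25, 0]
midpoint -0.125: g = -0.058594 < 0 → [-0.25, -0.125]
midpoint -0.1875: g = 0.4663 > 0 → [-0.1875, -0.125]
midpoint -0.15625: g = 0.199 > 0 → [-0.15625, -0.125]

++-++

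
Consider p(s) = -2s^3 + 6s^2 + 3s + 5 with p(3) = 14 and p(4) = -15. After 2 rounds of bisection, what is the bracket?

[3.5, 3.75]

s = 3.5 gives p = 3.25, positive; keep [3.5, 4]
s = 3.75 gives p = -4.84375, negative; keep [3.5, 3.75]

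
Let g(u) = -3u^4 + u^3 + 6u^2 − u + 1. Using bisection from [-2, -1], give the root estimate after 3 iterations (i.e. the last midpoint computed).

g(-1.5) = -2.5625 < 0, so the root lies in [-1.5, -1]
g(-1.25) = 2.347656 > 0, so the root lies in [-1.5, -1.25]
g(-1.375) = 0.395752 > 0, so the root lies in [-1.5, -1.375]

-1.375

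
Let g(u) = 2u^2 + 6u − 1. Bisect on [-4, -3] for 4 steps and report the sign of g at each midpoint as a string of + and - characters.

m = -3.5, g(m) = 2.5 (+); new bracket [-3.5, -3]
m = -3.25, g(m) = 0.625 (+); new bracket [-3.25, -3]
m = -3.125, g(m) = -0.21875 (−); new bracket [-3.25, -3.125]
m = -3.1875, g(m) = 0.1953 (+); new bracket [-3.1875, -3.125]

++-+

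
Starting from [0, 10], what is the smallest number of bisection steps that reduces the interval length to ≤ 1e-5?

Width after n steps is 10/2^n. Need 2^n ≥ 10/1e-5 = 1000000.
2^19 = 524288 < 1000000 ≤ 2^20 = 1048576, so n = 20.

20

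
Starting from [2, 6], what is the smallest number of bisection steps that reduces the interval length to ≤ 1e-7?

Width after n steps is 4/2^n. Need 2^n ≥ 4/1e-7 = 40000000.
2^25 = 33554432 < 40000000 ≤ 2^26 = 67108864, so n = 26.

26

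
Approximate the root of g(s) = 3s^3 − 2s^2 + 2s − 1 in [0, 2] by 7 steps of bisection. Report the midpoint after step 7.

0.546875

midpoint 1: g = 2 > 0 → [0, 1]
midpoint 0.5: g = -0.125 < 0 → [0.5, 1]
midpoint 0.75: g = 0.640625 > 0 → [0.5, 0.75]
midpoint 0.625: g = 0.2012 > 0 → [0.5, 0.625]
midpoint 0.5625: g = 0.0261 > 0 → [0.5, 0.5625]
midpoint 0.53125: g = -0.0522 < 0 → [0.53125, 0.5625]
midpoint 0.546875: g = -0.0137 < 0 → [0.546875, 0.5625]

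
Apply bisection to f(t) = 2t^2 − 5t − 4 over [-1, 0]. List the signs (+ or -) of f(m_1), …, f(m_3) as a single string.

m = -0.5, f(m) = -1 (−); new bracket [-1, -0.5]
m = -0.75, f(m) = 0.875 (+); new bracket [-0.75, -0.5]
m = -0.625, f(m) = -0.09375 (−); new bracket [-0.75, -0.625]

-+-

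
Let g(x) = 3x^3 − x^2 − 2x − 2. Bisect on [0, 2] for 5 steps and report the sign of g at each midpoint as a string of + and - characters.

-+-++

x = 1 gives g = -2, negative; keep [1, 2]
x = 1.5 gives g = 2.875, positive; keep [1, 1.5]
x = 1.25 gives g = -0.203125, negative; keep [1.25, 1.5]
x = 1.375 gives g = 1.1582, positive; keep [1.25, 1.375]
x = 1.3125 gives g = 0.4353, positive; keep [1.25, 1.3125]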